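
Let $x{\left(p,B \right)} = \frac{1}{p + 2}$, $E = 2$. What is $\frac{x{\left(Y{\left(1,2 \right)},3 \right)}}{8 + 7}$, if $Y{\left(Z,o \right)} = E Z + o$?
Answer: $\frac{1}{90} \approx 0.011111$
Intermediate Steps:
$Y{\left(Z,o \right)} = o + 2 Z$ ($Y{\left(Z,o \right)} = 2 Z + o = o + 2 Z$)
$x{\left(p,B \right)} = \frac{1}{2 + p}$
$\frac{x{\left(Y{\left(1,2 \right)},3 \right)}}{8 + 7} = \frac{1}{\left(2 + \left(2 + 2 \cdot 1\right)\right) \left(8 + 7\right)} = \frac{1}{\left(2 + \left(2 + 2\right)\right) 15} = \frac{1}{2 + 4} \cdot \frac{1}{15} = \frac{1}{6} \cdot \frac{1}{15} = \frac{1}{90}$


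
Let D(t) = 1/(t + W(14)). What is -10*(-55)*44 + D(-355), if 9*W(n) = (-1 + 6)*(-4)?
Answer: 77802991/3215 ≈ 24200.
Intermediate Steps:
W(n) = -20/9 (W(n) = ((-1 + 6)*(-4))/9 = (5*(-4))/9 = (⅑)*(-20) = -20/9)
D(t) = 1/(-20/9 + t) (D(t) = 1/(t - 20/9) = 1/(-20/9 + t))
-10*(-55)*44 + D(-355) = -10*(-55)*44 + 9/(-20 + 9*(-355)) = 550*44 + 9/(-20 - 3195) = 24200 + 9/(-3215) = 24200 + 9*(-1/3215) = 24200 - 9/3215 = 77802991/3215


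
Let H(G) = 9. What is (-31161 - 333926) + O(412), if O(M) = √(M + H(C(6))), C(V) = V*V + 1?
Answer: -365087 + √421 ≈ -3.6507e+5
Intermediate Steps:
C(V) = 1 + V² (C(V) = V² + 1 = 1 + V²)
O(M) = √(9 + M) (O(M) = √(M + 9) = √(9 + M))
(-31161 - 333926) + O(412) = (-31161 - 333926) + √(9 + 412) = -365087 + √421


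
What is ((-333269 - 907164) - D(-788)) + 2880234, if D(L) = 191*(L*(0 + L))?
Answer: -116960503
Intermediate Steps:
D(L) = 191*L² (D(L) = 191*(L*L) = 191*L²)
((-333269 - 907164) - D(-788)) + 2880234 = ((-333269 - 907164) - 191*(-788)²) + 2880234 = (-1240433 - 191*620944) + 2880234 = (-1240433 - 1*118600304) + 2880234 = (-1240433 - 118600304) + 2880234 = -119840737 + 2880234 = -116960503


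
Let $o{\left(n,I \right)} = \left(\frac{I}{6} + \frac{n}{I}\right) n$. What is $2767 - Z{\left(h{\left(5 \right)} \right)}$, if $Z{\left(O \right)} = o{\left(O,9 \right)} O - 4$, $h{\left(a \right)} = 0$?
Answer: $2771$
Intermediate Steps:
$o{\left(n,I \right)} = n \left(\frac{I}{6} + \frac{n}{I}\right)$ ($o{\left(n,I \right)} = \left(I \frac{1}{6} + \frac{n}{I}\right) n = \left(\frac{I}{6} + \frac{n}{I}\right) n = n \left(\frac{I}{6} + \frac{n}{I}\right)$)
$Z{\left(O \right)} = -4 + O \left(\frac{O^{2}}{9} + \frac{3 O}{2}\right)$ ($Z{\left(O \right)} = \left(\frac{O^{2}}{9} + \frac{1}{6} \cdot 9 O\right) O - 4 = \left(\frac{O^{2}}{9} + \frac{3 O}{2}\right) O - 4 = O \left(\frac{O^{2}}{9} + \frac{3 O}{2}\right) - 4 = -4 + O \left(\frac{O^{2}}{9} + \frac{3 O}{2}\right)$)
$2767 - Z{\left(h{\left(5 \right)} \right)} = 2767 - \left(-4 + \frac{0^{2} \left(27 + 2 \cdot 0\right)}{18}\right) = 2767 - \left(-4 + \frac{1}{18} \cdot 0 \left(27 + 0\right)\right) = 2767 - \left(-4 + \frac{1}{18} \cdot 0 \cdot 27\right) = 2767 - \left(-4 + 0\right) = 2767 - -4 = 2767 + 4 = 2771$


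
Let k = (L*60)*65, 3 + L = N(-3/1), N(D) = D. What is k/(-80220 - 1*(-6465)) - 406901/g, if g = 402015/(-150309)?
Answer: 33414298438717/219634195 ≈ 1.5214e+5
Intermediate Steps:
L = -6 (L = -3 - 3/1 = -3 - 3*1 = -3 - 3 = -6)
g = -134005/50103 (g = 402015*(-1/150309) = -134005/50103 ≈ -2.6746)
k = -23400 (k = -6*60*65 = -360*65 = -23400)
k/(-80220 - 1*(-6465)) - 406901/g = -23400/(-80220 - 1*(-6465)) - 406901/(-134005/50103) = -23400/(-80220 + 6465) - 406901*(-50103/134005) = -23400/(-73755) + 20386960803/134005 = -23400*(-1/73755) + 20386960803/134005 = 520/1639 + 20386960803/134005 = 33414298438717/219634195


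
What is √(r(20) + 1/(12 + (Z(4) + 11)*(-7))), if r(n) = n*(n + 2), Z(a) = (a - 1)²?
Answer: √112638/16 ≈ 20.976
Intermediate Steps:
Z(a) = (-1 + a)²
r(n) = n*(2 + n)
√(r(20) + 1/(12 + (Z(4) + 11)*(-7))) = √(20*(2 + 20) + 1/(12 + ((-1 + 4)² + 11)*(-7))) = √(20*22 + 1/(12 + (3² + 11)*(-7))) = √(440 + 1/(12 + (9 + 11)*(-7))) = √(440 + 1/(12 + 20*(-7))) = √(440 + 1/(12 - 140)) = √(440 + 1/(-128)) = √(440 - 1/128) = √(56319/128) = √112638/16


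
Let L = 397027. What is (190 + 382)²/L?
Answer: 327184/397027 ≈ 0.82409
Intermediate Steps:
(190 + 382)²/L = (190 + 382)²/397027 = 572²*(1/397027) = 327184*(1/397027) = 327184/397027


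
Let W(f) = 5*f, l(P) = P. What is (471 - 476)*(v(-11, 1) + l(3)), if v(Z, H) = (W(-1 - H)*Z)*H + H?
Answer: -570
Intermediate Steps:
v(Z, H) = H + H*Z*(-5 - 5*H) (v(Z, H) = ((5*(-1 - H))*Z)*H + H = ((-5 - 5*H)*Z)*H + H = (Z*(-5 - 5*H))*H + H = H*Z*(-5 - 5*H) + H = H + H*Z*(-5 - 5*H))
(471 - 476)*(v(-11, 1) + l(3)) = (471 - 476)*(-1*1*(-1 + 5*(-11)*(1 + 1)) + 3) = -5*(-1*1*(-1 + 5*(-11)*2) + 3) = -5*(-1*1*(-1 - 110) + 3) = -5*(-1*1*(-111) + 3) = -5*(111 + 3) = -5*114 = -570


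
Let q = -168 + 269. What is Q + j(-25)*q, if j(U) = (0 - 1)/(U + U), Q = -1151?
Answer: -57449/50 ≈ -1149.0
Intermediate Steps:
q = 101
j(U) = -1/(2*U)
Q + j(-25)*q = -1151 - 1/2/(-25)*101 = -1151 - 1/2*(-1/25)*101 = -1151 + (1/50)*101 = -1151 + 101/50 = -57449/50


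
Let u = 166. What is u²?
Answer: 27556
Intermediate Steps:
u² = 166² = 27556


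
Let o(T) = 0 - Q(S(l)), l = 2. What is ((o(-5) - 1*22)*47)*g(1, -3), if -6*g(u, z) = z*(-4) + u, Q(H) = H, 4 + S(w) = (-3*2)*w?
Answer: 611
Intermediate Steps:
S(w) = -4 - 6*w (S(w) = -4 + (-3*2)*w = -4 - 6*w)
o(T) = 16 (o(T) = 0 - (-4 - 6*2) = 0 - (-4 - 12) = 0 - 1*(-16) = 0 + 16 = 16)
g(u, z) = -u/6 + 2*z/3 (g(u, z) = -(z*(-4) + u)/6 = -(-4*z + u)/6 = -(u - 4*z)/6 = -u/6 + 2*z/3)
((o(-5) - 1*22)*47)*g(1, -3) = ((16 - 1*22)*47)*(-⅙*1 + (⅔)*(-3)) = ((16 - 22)*47)*(-⅙ - 2) = -6*47*(-13/6) = -282*(-13/6) = 611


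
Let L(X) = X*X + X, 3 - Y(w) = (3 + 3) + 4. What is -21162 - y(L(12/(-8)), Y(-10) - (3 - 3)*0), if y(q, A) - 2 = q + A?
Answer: -84631/4 ≈ -21158.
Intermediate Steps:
Y(w) = -7 (Y(w) = 3 - ((3 + 3) + 4) = 3 - (6 + 4) = 3 - 1*10 = 3 - 10 = -7)
L(X) = X + X² (L(X) = X² + X = X + X²)
y(q, A) = 2 + A + q (y(q, A) = 2 + (q + A) = 2 + (A + q) = 2 + A + q)
-21162 - y(L(12/(-8)), Y(-10) - (3 - 3)*0) = -21162 - (2 + (-7 - (3 - 3)*0) + (12/(-8))*(1 + 12/(-8))) = -21162 - (2 + (-7 - 0*0) + (12*(-⅛))*(1 + 12*(-⅛))) = -21162 - (2 + (-7 - 1*0) - 3*(1 - 3/2)/2) = -21162 - (2 + (-7 + 0) - 3/2*(-½)) = -21162 - (2 - 7 + ¾) = -21162 - 1*(-17/4) = -21162 + 17/4 = -84631/4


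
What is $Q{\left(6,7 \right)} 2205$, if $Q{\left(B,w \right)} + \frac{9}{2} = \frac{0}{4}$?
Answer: $- \frac{19845}{2} \approx -9922.5$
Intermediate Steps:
$Q{\left(B,w \right)} = - \frac{9}{2}$ ($Q{\left(B,w \right)} = - \frac{9}{2} + \frac{0}{4} = - \frac{9}{2} + 0 \cdot \frac{1}{4} = - \frac{9}{2} + 0 = - \frac{9}{2}$)
$Q{\left(6,7 \right)} 2205 = \left(- \frac{9}{2}\right) 2205 = - \frac{19845}{2}$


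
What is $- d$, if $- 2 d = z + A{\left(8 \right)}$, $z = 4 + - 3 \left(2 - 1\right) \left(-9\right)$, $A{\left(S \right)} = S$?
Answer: $\frac{39}{2} \approx 19.5$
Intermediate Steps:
$z = 31$ ($z = 4 + \left(-3\right) 1 \left(-9\right) = 4 - -27 = 4 + 27 = 31$)
$d = - \frac{39}{2}$ ($d = - \frac{31 + 8}{2} = \left(- \frac{1}{2}\right) 39 = - \frac{39}{2} \approx -19.5$)
$- d = \left(-1\right) \left(- \frac{39}{2}\right) = \frac{39}{2}$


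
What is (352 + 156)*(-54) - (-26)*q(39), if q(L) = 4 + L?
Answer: -26314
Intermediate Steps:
(352 + 156)*(-54) - (-26)*q(39) = (352 + 156)*(-54) - (-26)*(4 + 39) = 508*(-54) - (-26)*43 = -27432 - 1*(-1118) = -27432 + 1118 = -26314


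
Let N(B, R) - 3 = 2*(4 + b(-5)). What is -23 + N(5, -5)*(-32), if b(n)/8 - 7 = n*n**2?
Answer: 60041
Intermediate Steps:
b(n) = 56 + 8*n**3 (b(n) = 56 + 8*(n*n**2) = 56 + 8*n**3)
N(B, R) = -1877 (N(B, R) = 3 + 2*(4 + (56 + 8*(-5)**3)) = 3 + 2*(4 + (56 + 8*(-125))) = 3 + 2*(4 + (56 - 1000)) = 3 + 2*(4 - 944) = 3 + 2*(-940) = 3 - 1880 = -1877)
-23 + N(5, -5)*(-32) = -23 - 1877*(-32) = -23 + 60064 = 60041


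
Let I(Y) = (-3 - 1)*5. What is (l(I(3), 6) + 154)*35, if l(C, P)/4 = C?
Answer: 2590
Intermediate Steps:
I(Y) = -20 (I(Y) = -4*5 = -20)
l(C, P) = 4*C
(l(I(3), 6) + 154)*35 = (4*(-20) + 154)*35 = (-80 + 154)*35 = 74*35 = 2590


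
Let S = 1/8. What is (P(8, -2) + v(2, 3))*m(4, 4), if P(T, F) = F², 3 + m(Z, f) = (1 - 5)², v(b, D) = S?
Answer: 429/8 ≈ 53.625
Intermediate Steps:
S = ⅛ ≈ 0.12500
v(b, D) = ⅛
m(Z, f) = 13 (m(Z, f) = -3 + (1 - 5)² = -3 + (-4)² = -3 + 16 = 13)
(P(8, -2) + v(2, 3))*m(4, 4) = ((-2)² + ⅛)*13 = (4 + ⅛)*13 = (33/8)*13 = 429/8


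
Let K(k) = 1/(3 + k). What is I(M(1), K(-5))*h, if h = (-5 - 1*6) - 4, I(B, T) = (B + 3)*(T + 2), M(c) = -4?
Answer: 45/2 ≈ 22.500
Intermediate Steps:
I(B, T) = (2 + T)*(3 + B) (I(B, T) = (3 + B)*(2 + T) = (2 + T)*(3 + B))
h = -15 (h = (-5 - 6) - 4 = -11 - 4 = -15)
I(M(1), K(-5))*h = (6 + 2*(-4) + 3/(3 - 5) - 4/(3 - 5))*(-15) = (6 - 8 + 3/(-2) - 4/(-2))*(-15) = (6 - 8 + 3*(-1/2) - 4*(-1/2))*(-15) = (6 - 8 - 3/2 + 2)*(-15) = -3/2*(-15) = 45/2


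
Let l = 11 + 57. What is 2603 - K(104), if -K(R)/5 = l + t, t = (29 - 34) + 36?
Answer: 3098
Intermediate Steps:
l = 68
t = 31 (t = -5 + 36 = 31)
K(R) = -495 (K(R) = -5*(68 + 31) = -5*99 = -495)
2603 - K(104) = 2603 - 1*(-495) = 2603 + 495 = 3098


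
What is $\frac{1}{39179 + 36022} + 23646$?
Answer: $\frac{1778202847}{75201} \approx 23646.0$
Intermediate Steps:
$\frac{1}{39179 + 36022} + 23646 = \frac{1}{75201} + 23646 = \frac{1778202847}{75201}$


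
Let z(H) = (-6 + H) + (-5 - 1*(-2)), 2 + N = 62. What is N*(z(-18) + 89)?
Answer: 3720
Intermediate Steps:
N = 60 (N = -2 + 62 = 60)
z(H) = -9 + H (z(H) = (-6 + H) + (-5 + 2) = (-6 + H) - 3 = -9 + H)
N*(z(-18) + 89) = 60*((-9 - 18) + 89) = 60*(-27 + 89) = 60*62 = 3720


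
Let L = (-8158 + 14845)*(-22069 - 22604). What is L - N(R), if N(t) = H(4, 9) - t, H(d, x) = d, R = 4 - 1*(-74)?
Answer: -298728277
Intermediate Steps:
R = 78 (R = 4 + 74 = 78)
L = -298728351 (L = 6687*(-44673) = -298728351)
N(t) = 4 - t
L - N(R) = -298728351 - (4 - 1*78) = -298728351 - (4 - 78) = -298728351 - 1*(-74) = -298728351 + 74 = -298728277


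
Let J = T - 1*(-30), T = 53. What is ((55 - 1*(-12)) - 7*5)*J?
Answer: 2656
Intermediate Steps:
J = 83 (J = 53 - 1*(-30) = 53 + 30 = 83)
((55 - 1*(-12)) - 7*5)*J = ((55 - 1*(-12)) - 7*5)*83 = ((55 + 12) - 35)*83 = (67 - 35)*83 = 32*83 = 2656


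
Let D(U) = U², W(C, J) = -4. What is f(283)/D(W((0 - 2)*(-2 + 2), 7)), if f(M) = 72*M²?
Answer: 720801/2 ≈ 3.6040e+5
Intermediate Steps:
f(283)/D(W((0 - 2)*(-2 + 2), 7)) = (72*283²)/((-4)²) = (72*80089)/16 = 5766408*(1/16) = 720801/2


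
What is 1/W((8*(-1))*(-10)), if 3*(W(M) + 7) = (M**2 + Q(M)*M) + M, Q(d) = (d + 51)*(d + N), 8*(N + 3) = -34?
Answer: 1/256293 ≈ 3.9018e-6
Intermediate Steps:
N = -29/4 (N = -3 + (1/8)*(-34) = -3 - 17/4 = -29/4 ≈ -7.2500)
Q(d) = (51 + d)*(-29/4 + d) (Q(d) = (d + 51)*(d - 29/4) = (51 + d)*(-29/4 + d))
W(M) = -7 + M/3 + M**2/3 + M*(-1479/4 + M**2 + 175*M/4)/3 (W(M) = -7 + ((M**2 + (-1479/4 + M**2 + 175*M/4)*M) + M)/3 = -7 + ((M**2 + M*(-1479/4 + M**2 + 175*M/4)) + M)/3 = -7 + (M + M**2 + M*(-1479/4 + M**2 + 175*M/4))/3 = -7 + (M/3 + M**2/3 + M*(-1479/4 + M**2 + 175*M/4)/3) = -7 + M/3 + M**2/3 + M*(-1479/4 + M**2 + 175*M/4)/3)
1/W((8*(-1))*(-10)) = 1/(-7 - 1475*8*(-1)*(-10)/12 + ((8*(-1))*(-10))**3/3 + 179*((8*(-1))*(-10))**2/12) = 1/(-7 - (-2950)*(-10)/3 + (-8*(-10))**3/3 + 179*(-8*(-10))**2/12) = 1/(-7 - 1475/12*80 + (1/3)*80**3 + (179/12)*80**2) = 1/(-7 - 29500/3 + (1/3)*512000 + (179/12)*6400) = 1/(-7 - 29500/3 + 512000/3 + 286400/3) = 1/256293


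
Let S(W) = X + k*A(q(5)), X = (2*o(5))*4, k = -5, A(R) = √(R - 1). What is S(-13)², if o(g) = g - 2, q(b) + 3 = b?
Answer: 361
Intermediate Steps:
q(b) = -3 + b
A(R) = √(-1 + R)
o(g) = -2 + g
X = 24 (X = (2*(-2 + 5))*4 = (2*3)*4 = 6*4 = 24)
S(W) = 19 (S(W) = 24 - 5*√(-1 + (-3 + 5)) = 24 - 5*√(-1 + 2) = 24 - 5*√1 = 24 - 5*1 = 24 - 5 = 19)
S(-13)² = 19² = 361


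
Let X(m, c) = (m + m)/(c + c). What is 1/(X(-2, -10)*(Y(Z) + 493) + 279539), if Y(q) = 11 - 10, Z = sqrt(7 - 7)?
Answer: 5/1398189 ≈ 3.5761e-6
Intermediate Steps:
Z = 0 (Z = sqrt(0) = 0)
Y(q) = 1
X(m, c) = m/c (X(m, c) = (2*m)/((2*c)) = (2*m)*(1/(2*c)) = m/c)
1/(X(-2, -10)*(Y(Z) + 493) + 279539) = 1/((-2/(-10))*(1 + 493) + 279539) = 1/(-2*(-1/10)*494 + 279539) = 1/((1/5)*494 + 279539) = 1/(494/5 + 279539) = 1/(1398189/5) = 5/1398189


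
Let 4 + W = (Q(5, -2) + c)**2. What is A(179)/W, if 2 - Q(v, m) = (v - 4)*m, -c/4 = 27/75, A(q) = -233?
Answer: -145625/1596 ≈ -91.244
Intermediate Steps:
c = -36/25 (c = -108/75 = -4*9/25 = -36/25 ≈ -1.4400)
Q(v, m) = 2 - m*(-4 + v) (Q(v, m) = 2 - (v - 4)*m = 2 - (-4 + v)*m = 2 - m*(-4 + v))
W = 1596/625 (W = -4 + ((2 + 4*(-2) - 1*(-2)*5) - 36/25)**2 = -4 + ((2 - 8 + 10) - 36/25)**2 = -4 + (4 - 36/25)**2 = -4 + (64/25)**2 = -4 + 4096/625 = 1596/625 ≈ 2.5536)
A(179)/W = -233/1596/625 = -233*625/1596 = -145625/1596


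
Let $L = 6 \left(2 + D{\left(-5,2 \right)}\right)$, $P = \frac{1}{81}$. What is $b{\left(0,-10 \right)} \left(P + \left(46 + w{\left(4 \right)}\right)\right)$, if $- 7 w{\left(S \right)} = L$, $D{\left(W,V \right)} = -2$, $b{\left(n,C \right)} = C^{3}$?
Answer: $- \frac{3727000}{81} \approx -46012.0$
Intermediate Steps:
$P = \frac{1}{81} \approx 0.012346$
$L = 0$ ($L = 6 \left(2 - 2\right) = 6 \cdot 0 = 0$)
$w{\left(S \right)} = 0$ ($w{\left(S \right)} = \left(- \frac{1}{7}\right) 0 = 0$)
$b{\left(0,-10 \right)} \left(P + \left(46 + w{\left(4 \right)}\right)\right) = \left(-10\right)^{3} \left(\frac{1}{81} + \left(46 + 0\right)\right) = - 1000 \left(\frac{1}{81} + 46\right) = \left(-1000\right) \frac{3727}{81} = - \frac{3727000}{81}$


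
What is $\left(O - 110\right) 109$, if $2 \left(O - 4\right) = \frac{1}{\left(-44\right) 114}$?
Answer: $- \frac{115909837}{10032} \approx -11554.0$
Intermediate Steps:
$O = \frac{40127}{10032}$ ($O = 4 + \frac{\frac{1}{-44} \cdot \frac{1}{114}}{2} = 4 + \frac{\left(- \frac{1}{44}\right) \frac{1}{114}}{2} = 4 + \frac{1}{2} \left(- \frac{1}{5016}\right) = 4 - \frac{1}{10032} = \frac{40127}{10032} \approx 3.9999$)
$\left(O - 110\right) 109 = \left(\frac{40127}{10032} - 110\right) 109 = \left(- \frac{1063393}{10032}\right) 109 = - \frac{115909837}{10032}$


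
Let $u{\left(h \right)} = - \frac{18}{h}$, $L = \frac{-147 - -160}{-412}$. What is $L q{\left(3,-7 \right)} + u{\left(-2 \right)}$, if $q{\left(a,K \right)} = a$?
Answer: $\frac{3669}{412} \approx 8.9053$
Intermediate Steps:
$L = - \frac{13}{412}$ ($L = \left(-147 + 160\right) \left(- \frac{1}{412}\right) = 13 \left(- \frac{1}{412}\right) = - \frac{13}{412} \approx -0.031553$)
$L q{\left(3,-7 \right)} + u{\left(-2 \right)} = \left(- \frac{13}{412}\right) 3 - \frac{18}{-2} = - \frac{39}{412} - -9 = - \frac{39}{412} + 9 = \frac{3669}{412}$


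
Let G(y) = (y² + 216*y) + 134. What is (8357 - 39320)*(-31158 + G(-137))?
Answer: 1295708661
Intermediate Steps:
G(y) = 134 + y² + 216*y
(8357 - 39320)*(-31158 + G(-137)) = (8357 - 39320)*(-31158 + (134 + (-137)² + 216*(-137))) = -30963*(-31158 + (134 + 18769 - 29592)) = -30963*(-31158 - 10689) = -30963*(-41847) = 1295708661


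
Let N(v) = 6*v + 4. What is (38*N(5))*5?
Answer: 6460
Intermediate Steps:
N(v) = 4 + 6*v
(38*N(5))*5 = (38*(4 + 6*5))*5 = (38*(4 + 30))*5 = (38*34)*5 = 1292*5 = 6460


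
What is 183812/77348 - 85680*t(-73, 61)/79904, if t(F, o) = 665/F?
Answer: 85613224861/7049535394 ≈ 12.145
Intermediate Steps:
183812/77348 - 85680*t(-73, 61)/79904 = 183812/77348 - 85680/((1816*44)/((665/(-73)))) = 183812*(1/77348) - 85680/(79904/((665*(-1/73)))) = 45953/19337 - 85680/(79904/(-665/73)) = 45953/19337 - 85680/(79904*(-73/665)) = 45953/19337 - 85680/(-5832992/665) = 45953/19337 - 85680*(-665/5832992) = 45953/19337 + 3561075/364562 = 85613224861/7049535394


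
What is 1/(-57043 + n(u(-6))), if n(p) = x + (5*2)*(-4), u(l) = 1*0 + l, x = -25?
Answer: -1/57108 ≈ -1.7511e-5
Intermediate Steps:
u(l) = l (u(l) = 0 + l = l)
n(p) = -65 (n(p) = -25 + (5*2)*(-4) = -25 + 10*(-4) = -25 - 40 = -65)
1/(-57043 + n(u(-6))) = 1/(-57043 - 65) = 1/(-57108) = -1/57108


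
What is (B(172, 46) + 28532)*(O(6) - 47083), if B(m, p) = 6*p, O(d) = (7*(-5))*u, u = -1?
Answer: -1355358784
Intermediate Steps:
O(d) = 35 (O(d) = (7*(-5))*(-1) = -35*(-1) = 35)
(B(172, 46) + 28532)*(O(6) - 47083) = (6*46 + 28532)*(35 - 47083) = (276 + 28532)*(-47048) = 28808*(-47048) = -1355358784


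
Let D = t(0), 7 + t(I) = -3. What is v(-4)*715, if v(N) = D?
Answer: -7150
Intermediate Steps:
t(I) = -10 (t(I) = -7 - 3 = -10)
D = -10
v(N) = -10
v(-4)*715 = -10*715 = -7150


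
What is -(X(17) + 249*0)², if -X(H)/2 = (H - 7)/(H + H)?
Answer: -100/289 ≈ -0.34602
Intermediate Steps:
X(H) = -(-7 + H)/H (X(H) = -2*(H - 7)/(H + H) = -2*(-7 + H)/(2*H) = -2*(-7 + H)*1/(2*H) = -(-7 + H)/H)
-(X(17) + 249*0)² = -((7 - 1*17)/17 + 249*0)² = -((7 - 17)/17 + 0)² = -((1/17)*(-10) + 0)² = -(-10/17 + 0)² = -(-10/17)² = -1*100/289 = -100/289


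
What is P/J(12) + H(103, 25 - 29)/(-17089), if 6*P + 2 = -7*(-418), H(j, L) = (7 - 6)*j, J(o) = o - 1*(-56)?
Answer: 734209/102534 ≈ 7.1606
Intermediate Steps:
J(o) = 56 + o (J(o) = o + 56 = 56 + o)
H(j, L) = j (H(j, L) = 1*j = j)
P = 1462/3 (P = -⅓ + (-7*(-418))/6 = -⅓ + (⅙)*2926 = -⅓ + 1463/3 = 1462/3 ≈ 487.33)
P/J(12) + H(103, 25 - 29)/(-17089) = 1462/(3*(56 + 12)) + 103/(-17089) = (1462/3)/68 + 103*(-1/17089) = (1462/3)*(1/68) - 103/17089 = 43/6 - 103/17089 = 734209/102534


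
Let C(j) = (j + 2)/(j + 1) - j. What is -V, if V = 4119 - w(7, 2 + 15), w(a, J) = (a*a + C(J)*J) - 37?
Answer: -78805/18 ≈ -4378.1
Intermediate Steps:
C(j) = -j + (2 + j)/(1 + j) (C(j) = (2 + j)/(1 + j) - j = -j + (2 + j)/(1 + j))
w(a, J) = -37 + a² + J*(2 - J²)/(1 + J) (w(a, J) = (a*a + ((2 - J²)/(1 + J))*J) - 37 = (a² + J*(2 - J²)/(1 + J)) - 37 = -37 + a² + J*(2 - J²)/(1 + J))
V = 78805/18 (V = 4119 - ((1 + (2 + 15))*(-37 + 7²) - (2 + 15)*(-2 + (2 + 15)²))/(1 + (2 + 15)) = 4119 - ((1 + 17)*(-37 + 49) - 1*17*(-2 + 17²))/(1 + 17) = 4119 - (18*12 - 1*17*(-2 + 289))/18 = 4119 - (216 - 1*17*287)/18 = 4119 - (216 - 4879)/18 = 4119 - (-4663)/18 = 4119 - 1*(-4663/18) = 4119 + 4663/18 = 78805/18 ≈ 4378.1)
-V = -1*78805/18 = -78805/18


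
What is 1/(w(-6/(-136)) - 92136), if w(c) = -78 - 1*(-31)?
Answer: -1/92183 ≈ -1.0848e-5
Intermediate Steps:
w(c) = -47 (w(c) = -78 + 31 = -47)
1/(w(-6/(-136)) - 92136) = 1/(-47 - 92136) = 1/(-92183) = -1/92183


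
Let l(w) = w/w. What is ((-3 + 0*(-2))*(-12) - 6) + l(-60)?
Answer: 31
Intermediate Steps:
l(w) = 1
((-3 + 0*(-2))*(-12) - 6) + l(-60) = ((-3 + 0*(-2))*(-12) - 6) + 1 = ((-3 + 0)*(-12) - 6) + 1 = (-3*(-12) - 6) + 1 = (36 - 6) + 1 = 30 + 1 = 31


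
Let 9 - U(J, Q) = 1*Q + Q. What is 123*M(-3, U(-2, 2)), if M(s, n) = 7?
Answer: 861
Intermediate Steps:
U(J, Q) = 9 - 2*Q (U(J, Q) = 9 - (1*Q + Q) = 9 - (Q + Q) = 9 - 2*Q)
123*M(-3, U(-2, 2)) = 123*7 = 861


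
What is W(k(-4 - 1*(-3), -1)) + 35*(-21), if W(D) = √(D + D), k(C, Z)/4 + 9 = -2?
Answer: -735 + 2*I*√22 ≈ -735.0 + 9.3808*I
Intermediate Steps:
k(C, Z) = -44 (k(C, Z) = -36 + 4*(-2) = -36 - 8 = -44)
W(D) = √2*√D (W(D) = √(2*D) = √2*√D)
W(k(-4 - 1*(-3), -1)) + 35*(-21) = √2*√(-44) + 35*(-21) = √2*(2*I*√11) - 735 = 2*I*√22 - 735 = -735 + 2*I*√22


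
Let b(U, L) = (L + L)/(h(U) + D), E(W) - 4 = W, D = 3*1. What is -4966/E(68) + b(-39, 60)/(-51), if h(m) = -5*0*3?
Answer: -42691/612 ≈ -69.757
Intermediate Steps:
D = 3
E(W) = 4 + W
h(m) = 0 (h(m) = 0*3 = 0)
b(U, L) = 2*L/3 (b(U, L) = (L + L)/(0 + 3) = (2*L)/3 = (2*L)*(1/3) = 2*L/3)
-4966/E(68) + b(-39, 60)/(-51) = -4966/(4 + 68) + ((2/3)*60)/(-51) = -4966/72 + 40*(-1/51) = -4966*1/72 - 40/51 = -2483/36 - 40/51 = -42691/612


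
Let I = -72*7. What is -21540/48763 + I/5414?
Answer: -70597056/132001441 ≈ -0.53482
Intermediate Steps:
I = -504
-21540/48763 + I/5414 = -21540/48763 - 504/5414 = -21540*1/48763 - 504*1/5414 = -21540/48763 - 252/2707 = -70597056/132001441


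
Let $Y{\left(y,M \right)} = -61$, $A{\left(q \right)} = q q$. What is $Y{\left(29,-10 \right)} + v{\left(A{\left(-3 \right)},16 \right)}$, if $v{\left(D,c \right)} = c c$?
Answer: $195$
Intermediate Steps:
$A{\left(q \right)} = q^{2}$
$v{\left(D,c \right)} = c^{2}$
$Y{\left(29,-10 \right)} + v{\left(A{\left(-3 \right)},16 \right)} = -61 + 16^{2} = -61 + 256 = 195$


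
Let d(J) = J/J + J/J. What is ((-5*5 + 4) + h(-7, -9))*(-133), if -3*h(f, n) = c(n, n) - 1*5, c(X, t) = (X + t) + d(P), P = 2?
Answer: 1862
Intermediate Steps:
d(J) = 2 (d(J) = 1 + 1 = 2)
c(X, t) = 2 + X + t (c(X, t) = (X + t) + 2 = 2 + X + t)
h(f, n) = 1 - 2*n/3 (h(f, n) = -((2 + n + n) - 1*5)/3 = -((2 + 2*n) - 5)/3 = -(-3 + 2*n)/3 = 1 - 2*n/3)
((-5*5 + 4) + h(-7, -9))*(-133) = ((-5*5 + 4) + (1 - ⅔*(-9)))*(-133) = ((-25 + 4) + (1 + 6))*(-133) = (-21 + 7)*(-133) = -14*(-133) = 1862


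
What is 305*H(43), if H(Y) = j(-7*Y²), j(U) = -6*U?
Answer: 23685690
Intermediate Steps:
H(Y) = 42*Y² (H(Y) = -(-42)*Y² = 42*Y²)
305*H(43) = 305*(42*43²) = 305*(42*1849) = 305*77658 = 23685690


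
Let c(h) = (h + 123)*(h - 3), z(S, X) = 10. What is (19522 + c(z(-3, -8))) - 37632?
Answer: -17179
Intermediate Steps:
c(h) = (-3 + h)*(123 + h) (c(h) = (123 + h)*(-3 + h) = (-3 + h)*(123 + h))
(19522 + c(z(-3, -8))) - 37632 = (19522 + (-369 + 10**2 + 120*10)) - 37632 = (19522 + (-369 + 100 + 1200)) - 37632 = (19522 + 931) - 37632 = 20453 - 37632 = -17179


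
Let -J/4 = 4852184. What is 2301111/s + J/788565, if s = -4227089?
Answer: -83857030045219/3333334437285 ≈ -25.157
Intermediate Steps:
J = -19408736 (J = -4*4852184 = -19408736)
2301111/s + J/788565 = 2301111/(-4227089) - 19408736/788565 = 2301111*(-1/4227089) - 19408736*1/788565 = -2301111/4227089 - 19408736/788565 = -83857030045219/3333334437285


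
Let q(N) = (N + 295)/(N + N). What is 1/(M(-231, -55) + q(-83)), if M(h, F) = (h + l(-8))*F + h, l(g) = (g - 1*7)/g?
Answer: 664/8213413 ≈ 8.0843e-5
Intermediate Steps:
l(g) = (-7 + g)/g (l(g) = (g - 7)/g = (-7 + g)/g)
q(N) = (295 + N)/(2*N) (q(N) = (295 + N)/((2*N)) = (295 + N)*(1/(2*N)) = (295 + N)/(2*N))
M(h, F) = h + F*(15/8 + h) (M(h, F) = (h + (-7 - 8)/(-8))*F + h = (h - 1/8*(-15))*F + h = (h + 15/8)*F + h = (15/8 + h)*F + h = F*(15/8 + h) + h = h + F*(15/8 + h))
1/(M(-231, -55) + q(-83)) = 1/((-231 + (15/8)*(-55) - 55*(-231)) + (1/2)*(295 - 83)/(-83)) = 1/((-231 - 825/8 + 12705) + (1/2)*(-1/83)*212) = 1/(98967/8 - 106/83) = 1/(8213413/664) = 664/8213413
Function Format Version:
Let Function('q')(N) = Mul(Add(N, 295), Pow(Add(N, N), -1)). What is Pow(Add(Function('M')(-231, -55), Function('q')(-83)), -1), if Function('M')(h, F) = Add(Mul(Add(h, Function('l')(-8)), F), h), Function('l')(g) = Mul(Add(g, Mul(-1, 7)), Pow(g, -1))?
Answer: Rational(664, 8213413) ≈ 8.0843e-5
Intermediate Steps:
Function('l')(g) = Mul(Pow(g, -1), Add(-7, g)) (Function('l')(g) = Mul(Add(g, -7), Pow(g, -1)) = Mul(Add(-7, g), Pow(g, -1)) = Mul(Pow(g, -1), Add(-7, g)))
Function('q')(N) = Mul(Rational(1, 2), Pow(N, -1), Add(295, N)) (Function('q')(N) = Mul(Add(295, N), Pow(Mul(2, N), -1)) = Mul(Add(295, N), Mul(Rational(1, 2), Pow(N, -1))) = Mul(Rational(1, 2), Pow(N, -1), Add(295, N)))
Function('M')(h, F) = Add(h, Mul(F, Add(Rational(15, 8), h))) (Function('M')(h, F) = Add(Mul(Add(h, Mul(Pow(-8, -1), Add(-7, -8))), F), h) = Add(Mul(Add(h, Mul(Rational(-1, 8), -15)), F), h) = Add(Mul(Add(h, Rational(15, 8)), F), h) = Add(Mul(Add(Rational(15, 8), h), F), h) = Add(Mul(F, Add(Rational(15, 8), h)), h) = Add(h, Mul(F, Add(Rational(15, 8), h))))
Pow(Add(Function('M')(-231, -55), Function('q')(-83)), -1) = Pow(Add(Add(-231, Mul(Rational(15, 8), -55), Mul(-55, -231)), Mul(Rational(1, 2), Pow(-83, -1), Add(295, -83))), -1) = Pow(Add(Add(-231, Rational(-825, 8), 12705), Mul(Rational(1, 2), Rational(-1, 83), 212)), -1) = Pow(Add(Rational(98967, 8), Rational(-106, 83)), -1) = Pow(Rational(8213413, 664), -1) = Rational(664, 8213413)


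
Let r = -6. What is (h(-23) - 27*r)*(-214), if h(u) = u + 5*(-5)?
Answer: -24396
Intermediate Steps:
h(u) = -25 + u (h(u) = u - 25 = -25 + u)
(h(-23) - 27*r)*(-214) = ((-25 - 23) - 27*(-6))*(-214) = (-48 + 162)*(-214) = 114*(-214) = -24396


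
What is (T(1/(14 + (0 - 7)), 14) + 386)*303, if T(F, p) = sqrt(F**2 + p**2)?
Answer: 116958 + 303*sqrt(9605)/7 ≈ 1.2120e+5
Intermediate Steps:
(T(1/(14 + (0 - 7)), 14) + 386)*303 = (sqrt((1/(14 + (0 - 7)))**2 + 14**2) + 386)*303 = (sqrt((1/(14 - 7))**2 + 196) + 386)*303 = (sqrt((1/7)**2 + 196) + 386)*303 = (sqrt(1/49 + 196) + 386)*303 = (sqrt(9605/49) + 386)*303 = (sqrt(9605)/7 + 386)*303 = (386 + sqrt(9605)/7)*303 = 116958 + 303*sqrt(9605)/7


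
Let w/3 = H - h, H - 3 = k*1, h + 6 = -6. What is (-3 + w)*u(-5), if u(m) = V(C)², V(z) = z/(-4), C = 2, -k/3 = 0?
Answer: 21/2 ≈ 10.500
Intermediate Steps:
k = 0 (k = -3*0 = 0)
h = -12 (h = -6 - 6 = -12)
H = 3 (H = 3 + 0*1 = 3 + 0 = 3)
V(z) = -z/4 (V(z) = z*(-¼) = -z/4)
w = 45 (w = 3*(3 - 1*(-12)) = 3*(3 + 12) = 3*15 = 45)
u(m) = ¼ (u(m) = (-¼*2)² = (-½)² = ¼)
(-3 + w)*u(-5) = (-3 + 45)*(¼) = 42*(¼) = 21/2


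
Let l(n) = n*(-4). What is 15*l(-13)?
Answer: 780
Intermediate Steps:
l(n) = -4*n
15*l(-13) = 15*(-4*(-13)) = 15*52 = 780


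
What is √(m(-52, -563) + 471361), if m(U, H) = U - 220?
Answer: √471089 ≈ 686.36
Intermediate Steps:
m(U, H) = -220 + U
√(m(-52, -563) + 471361) = √((-220 - 52) + 471361) = √(-272 + 471361) = √471089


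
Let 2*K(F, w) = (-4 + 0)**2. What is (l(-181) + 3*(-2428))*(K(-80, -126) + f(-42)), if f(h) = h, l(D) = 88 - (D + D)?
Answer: 232356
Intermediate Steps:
K(F, w) = 8 (K(F, w) = (-4 + 0)**2/2 = (1/2)*(-4)**2 = (1/2)*16 = 8)
l(D) = 88 - 2*D
(l(-181) + 3*(-2428))*(K(-80, -126) + f(-42)) = ((88 - 2*(-181)) + 3*(-2428))*(8 - 42) = ((88 + 362) - 7284)*(-34) = (450 - 7284)*(-34) = -6834*(-34) = 232356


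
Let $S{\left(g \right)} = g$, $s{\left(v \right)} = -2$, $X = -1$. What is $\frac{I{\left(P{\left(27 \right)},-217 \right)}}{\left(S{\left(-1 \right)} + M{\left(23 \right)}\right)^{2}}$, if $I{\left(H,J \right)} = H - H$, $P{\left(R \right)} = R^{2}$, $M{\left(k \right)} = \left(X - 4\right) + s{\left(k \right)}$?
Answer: $0$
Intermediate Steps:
$M{\left(k \right)} = -7$ ($M{\left(k \right)} = \left(-1 - 4\right) - 2 = -5 - 2 = -7$)
$I{\left(H,J \right)} = 0$
$\frac{I{\left(P{\left(27 \right)},-217 \right)}}{\left(S{\left(-1 \right)} + M{\left(23 \right)}\right)^{2}} = \frac{0}{\left(-1 - 7\right)^{2}} = \frac{0}{\left(-8\right)^{2}} = \frac{0}{64} = 0 \cdot \frac{1}{64} = 0$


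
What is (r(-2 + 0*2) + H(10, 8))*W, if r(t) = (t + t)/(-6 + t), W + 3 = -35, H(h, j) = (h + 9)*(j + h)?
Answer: -13015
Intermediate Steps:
H(h, j) = (9 + h)*(h + j)
W = -38 (W = -3 - 35 = -38)
r(t) = 2*t/(-6 + t) (r(t) = (2*t)/(-6 + t) = 2*t/(-6 + t))
(r(-2 + 0*2) + H(10, 8))*W = (2*(-2 + 0*2)/(-6 + (-2 + 0*2)) + (10**2 + 9*10 + 9*8 + 10*8))*(-38) = (2*(-2 + 0)/(-6 + (-2 + 0)) + (100 + 90 + 72 + 80))*(-38) = (2*(-2)/(-6 - 2) + 342)*(-38) = (2*(-2)/(-8) + 342)*(-38) = (2*(-2)*(-1/8) + 342)*(-38) = (1/2 + 342)*(-38) = (685/2)*(-38) = -13015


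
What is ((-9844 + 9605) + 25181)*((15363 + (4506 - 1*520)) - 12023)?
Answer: 182725092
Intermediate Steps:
((-9844 + 9605) + 25181)*((15363 + (4506 - 1*520)) - 12023) = (-239 + 25181)*((15363 + (4506 - 520)) - 12023) = 24942*((15363 + 3986) - 12023) = 24942*(19349 - 12023) = 24942*7326 = 182725092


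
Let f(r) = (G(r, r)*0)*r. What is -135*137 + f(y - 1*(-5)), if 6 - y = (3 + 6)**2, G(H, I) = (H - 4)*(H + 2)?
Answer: -18495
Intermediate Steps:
G(H, I) = (-4 + H)*(2 + H)
y = -75 (y = 6 - (3 + 6)**2 = 6 - 1*9**2 = 6 - 1*81 = 6 - 81 = -75)
f(r) = 0 (f(r) = ((-8 + r**2 - 2*r)*0)*r = 0*r = 0)
-135*137 + f(y - 1*(-5)) = -135*137 + 0 = -18495 + 0 = -18495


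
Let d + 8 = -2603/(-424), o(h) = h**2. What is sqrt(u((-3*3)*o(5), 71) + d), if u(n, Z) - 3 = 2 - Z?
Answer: 3*I*sqrt(338882)/212 ≈ 8.2378*I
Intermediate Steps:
u(n, Z) = 5 - Z (u(n, Z) = 3 + (2 - Z) = 5 - Z)
d = -789/424 (d = -8 - 2603/(-424) = -8 - 2603*(-1/424) = -8 + 2603/424 = -789/424 ≈ -1.8608)
sqrt(u((-3*3)*o(5), 71) + d) = sqrt((5 - 1*71) - 789/424) = sqrt((5 - 71) - 789/424) = sqrt(-66 - 789/424) = sqrt(-28773/424) = 3*I*sqrt(338882)/212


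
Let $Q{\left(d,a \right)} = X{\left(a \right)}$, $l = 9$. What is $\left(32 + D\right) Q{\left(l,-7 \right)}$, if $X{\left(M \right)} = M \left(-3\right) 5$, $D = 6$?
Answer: $3990$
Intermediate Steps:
$X{\left(M \right)} = - 15 M$ ($X{\left(M \right)} = - 3 M 5 = - 15 M$)
$Q{\left(d,a \right)} = - 15 a$
$\left(32 + D\right) Q{\left(l,-7 \right)} = \left(32 + 6\right) \left(\left(-15\right) \left(-7\right)\right) = 38 \cdot 105 = 3990$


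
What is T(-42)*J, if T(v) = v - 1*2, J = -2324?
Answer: 102256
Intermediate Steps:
T(v) = -2 + v (T(v) = v - 2 = -2 + v)
T(-42)*J = (-2 - 42)*(-2324) = -44*(-2324) = 102256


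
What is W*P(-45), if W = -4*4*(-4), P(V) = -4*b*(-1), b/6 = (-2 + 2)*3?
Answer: 0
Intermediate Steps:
b = 0 (b = 6*((-2 + 2)*3) = 6*(0*3) = 6*0 = 0)
P(V) = 0 (P(V) = -4*0*(-1) = 0*(-1) = 0)
W = 64 (W = -16*(-4) = 64)
W*P(-45) = 64*0 = 0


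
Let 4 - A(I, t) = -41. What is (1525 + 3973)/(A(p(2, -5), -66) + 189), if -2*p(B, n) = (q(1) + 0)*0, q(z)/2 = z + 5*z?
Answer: 2749/117 ≈ 23.496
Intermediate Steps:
q(z) = 12*z (q(z) = 2*(z + 5*z) = 2*(6*z) = 12*z)
p(B, n) = 0 (p(B, n) = -(12*1 + 0)*0/2 = -(12 + 0)*0/2 = -6*0 = -½*0 = 0)
A(I, t) = 45 (A(I, t) = 4 - 1*(-41) = 4 + 41 = 45)
(1525 + 3973)/(A(p(2, -5), -66) + 189) = (1525 + 3973)/(45 + 189) = 5498/234 = 5498*(1/234) = 2749/117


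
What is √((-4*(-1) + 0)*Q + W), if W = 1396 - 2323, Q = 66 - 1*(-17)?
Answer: I*√595 ≈ 24.393*I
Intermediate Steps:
Q = 83 (Q = 66 + 17 = 83)
W = -927
√((-4*(-1) + 0)*Q + W) = √((-4*(-1) + 0)*83 - 927) = √((4 + 0)*83 - 927) = √(4*83 - 927) = √(332 - 927) = √(-595) = I*√595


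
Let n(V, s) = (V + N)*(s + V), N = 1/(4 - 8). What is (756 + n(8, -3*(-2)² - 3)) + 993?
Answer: 6779/4 ≈ 1694.8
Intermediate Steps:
N = -¼ (N = 1/(-4) = -¼ ≈ -0.25000)
n(V, s) = (-¼ + V)*(V + s) (n(V, s) = (V - ¼)*(s + V) = (-¼ + V)*(V + s))
(756 + n(8, -3*(-2)² - 3)) + 993 = (756 + (8² - ¼*8 - (-3*(-2)² - 3)/4 + 8*(-3*(-2)² - 3))) + 993 = (756 + (64 - 2 - (-3*4 - 3)/4 + 8*(-3*4 - 3))) + 993 = (756 + (64 - 2 - (-12 - 3)/4 + 8*(-12 - 3))) + 993 = (756 + (64 - 2 - ¼*(-15) + 8*(-15))) + 993 = (756 + (64 - 2 + 15/4 - 120)) + 993 = (756 - 217/4) + 993 = 2807/4 + 993 = 6779/4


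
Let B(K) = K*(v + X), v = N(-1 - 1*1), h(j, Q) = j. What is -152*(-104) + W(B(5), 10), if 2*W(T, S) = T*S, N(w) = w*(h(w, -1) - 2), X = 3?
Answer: 16083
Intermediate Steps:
N(w) = w*(-2 + w) (N(w) = w*(w - 2) = w*(-2 + w))
v = 8 (v = (-1 - 1*1)*(-2 + (-1 - 1*1)) = (-1 - 1)*(-2 + (-1 - 1)) = -2*(-2 - 2) = -2*(-4) = 8)
B(K) = 11*K (B(K) = K*(8 + 3) = K*11 = 11*K)
W(T, S) = S*T/2 (W(T, S) = (T*S)/2 = (S*T)/2 = S*T/2)
-152*(-104) + W(B(5), 10) = -152*(-104) + (½)*10*(11*5) = 15808 + (½)*10*55 = 15808 + 275 = 16083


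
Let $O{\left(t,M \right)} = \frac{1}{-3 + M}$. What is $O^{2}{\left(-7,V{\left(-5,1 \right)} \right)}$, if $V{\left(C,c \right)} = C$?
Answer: $\frac{1}{64} \approx 0.015625$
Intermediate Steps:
$O^{2}{\left(-7,V{\left(-5,1 \right)} \right)} = \left(\frac{1}{-3 - 5}\right)^{2} = \left(\frac{1}{-8}\right)^{2} = \left(- \frac{1}{8}\right)^{2} = \frac{1}{64}$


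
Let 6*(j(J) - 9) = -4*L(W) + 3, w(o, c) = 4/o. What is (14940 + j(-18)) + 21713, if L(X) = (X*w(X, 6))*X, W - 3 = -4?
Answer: 219991/6 ≈ 36665.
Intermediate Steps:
W = -1 (W = 3 - 4 = -1)
L(X) = 4*X (L(X) = (X*(4/X))*X = 4*X)
j(J) = 73/6 (j(J) = 9 + (-16*(-1) + 3)/6 = 9 + (-4*(-4) + 3)/6 = 9 + (16 + 3)/6 = 9 + (⅙)*19 = 9 + 19/6 = 73/6)
(14940 + j(-18)) + 21713 = (14940 + 73/6) + 21713 = 89713/6 + 21713 = 219991/6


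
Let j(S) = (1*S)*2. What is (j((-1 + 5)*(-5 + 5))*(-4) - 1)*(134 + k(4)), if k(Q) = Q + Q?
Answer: -142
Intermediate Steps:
j(S) = 2*S (j(S) = S*2 = 2*S)
k(Q) = 2*Q
(j((-1 + 5)*(-5 + 5))*(-4) - 1)*(134 + k(4)) = ((2*((-1 + 5)*(-5 + 5)))*(-4) - 1)*(134 + 2*4) = ((2*(4*0))*(-4) - 1)*(134 + 8) = ((2*0)*(-4) - 1)*142 = (0*(-4) - 1)*142 = (0 - 1)*142 = -1*142 = -142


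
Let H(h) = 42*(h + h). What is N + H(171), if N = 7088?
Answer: 21452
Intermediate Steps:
H(h) = 84*h (H(h) = 42*(2*h) = 84*h)
N + H(171) = 7088 + 84*171 = 7088 + 14364 = 21452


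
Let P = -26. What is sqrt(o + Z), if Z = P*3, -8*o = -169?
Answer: I*sqrt(910)/4 ≈ 7.5415*I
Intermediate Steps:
o = 169/8 (o = -1/8*(-169) = 169/8 ≈ 21.125)
Z = -78 (Z = -26*3 = -78)
sqrt(o + Z) = sqrt(169/8 - 78) = sqrt(-455/8) = I*sqrt(910)/4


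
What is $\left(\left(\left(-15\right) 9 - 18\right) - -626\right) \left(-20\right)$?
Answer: $-9460$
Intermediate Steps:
$\left(\left(\left(-15\right) 9 - 18\right) - -626\right) \left(-20\right) = \left(\left(-135 - 18\right) + 626\right) \left(-20\right) = \left(-153 + 626\right) \left(-20\right) = 473 \left(-20\right) = -9460$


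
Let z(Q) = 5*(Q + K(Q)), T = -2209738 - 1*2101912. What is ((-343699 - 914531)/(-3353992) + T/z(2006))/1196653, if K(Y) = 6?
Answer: -361214545325/1009411494077164 ≈ -0.00035785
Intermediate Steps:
T = -4311650 (T = -2209738 - 2101912 = -4311650)
z(Q) = 30 + 5*Q (z(Q) = 5*(Q + 6) = 5*(6 + Q) = 30 + 5*Q)
((-343699 - 914531)/(-3353992) + T/z(2006))/1196653 = ((-343699 - 914531)/(-3353992) - 4311650/(30 + 5*2006))/1196653 = (-1258230*(-1/3353992) - 4311650/(30 + 10030))*(1/1196653) = (629115/1676996 - 4311650/10060)*(1/1196653) = (629115/1676996 - 4311650*1/10060)*(1/1196653) = (629115/1676996 - 431165/1006)*(1/1196653) = -361214545325/843528988*1/1196653 = -361214545325/1009411494077164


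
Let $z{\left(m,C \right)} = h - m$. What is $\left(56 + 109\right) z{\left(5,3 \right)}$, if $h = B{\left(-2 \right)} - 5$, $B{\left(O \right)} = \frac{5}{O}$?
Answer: $- \frac{4125}{2} \approx -2062.5$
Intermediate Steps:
$h = - \frac{15}{2}$ ($h = \frac{5}{-2} - 5 = 5 \left(- \frac{1}{2}\right) - 5 = - \frac{5}{2} - 5 = - \frac{15}{2} \approx -7.5$)
$z{\left(m,C \right)} = - \frac{15}{2} - m$
$\left(56 + 109\right) z{\left(5,3 \right)} = \left(56 + 109\right) \left(- \frac{15}{2} - 5\right) = 165 \left(- \frac{15}{2} - 5\right) = 165 \left(- \frac{25}{2}\right) = - \frac{4125}{2}$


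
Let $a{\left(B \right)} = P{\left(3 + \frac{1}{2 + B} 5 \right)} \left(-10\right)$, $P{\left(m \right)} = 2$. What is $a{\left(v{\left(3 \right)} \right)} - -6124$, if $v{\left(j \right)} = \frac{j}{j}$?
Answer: $6104$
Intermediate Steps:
$v{\left(j \right)} = 1$
$a{\left(B \right)} = -20$ ($a{\left(B \right)} = 2 \left(-10\right) = -20$)
$a{\left(v{\left(3 \right)} \right)} - -6124 = -20 - -6124 = -20 + 6124 = 6104$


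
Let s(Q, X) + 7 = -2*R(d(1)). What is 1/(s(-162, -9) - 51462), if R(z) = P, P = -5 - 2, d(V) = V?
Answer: -1/51455 ≈ -1.9434e-5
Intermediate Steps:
P = -7
R(z) = -7
s(Q, X) = 7 (s(Q, X) = -7 - 2*(-7) = -7 + 14 = 7)
1/(s(-162, -9) - 51462) = 1/(7 - 51462) = 1/(-51455) = -1/51455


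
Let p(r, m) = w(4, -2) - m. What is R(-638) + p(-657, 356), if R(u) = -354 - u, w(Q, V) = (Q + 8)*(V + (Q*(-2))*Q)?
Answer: -480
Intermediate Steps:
w(Q, V) = (8 + Q)*(V - 2*Q²) (w(Q, V) = (8 + Q)*(V + (-2*Q)*Q) = (8 + Q)*(V - 2*Q²))
p(r, m) = -408 - m (p(r, m) = (-16*4² - 2*4³ + 8*(-2) + 4*(-2)) - m = (-16*16 - 2*64 - 16 - 8) - m = (-256 - 128 - 16 - 8) - m = -408 - m)
R(-638) + p(-657, 356) = (-354 - 1*(-638)) + (-408 - 1*356) = (-354 + 638) + (-408 - 356) = 284 - 764 = -480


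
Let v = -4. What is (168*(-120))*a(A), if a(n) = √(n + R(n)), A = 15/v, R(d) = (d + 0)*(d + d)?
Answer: -5040*√390 ≈ -99532.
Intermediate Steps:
R(d) = 2*d² (R(d) = d*(2*d) = 2*d²)
A = -15/4 (A = 15/(-4) = 15*(-¼) = -15/4 ≈ -3.7500)
a(n) = √(n + 2*n²)
(168*(-120))*a(A) = (168*(-120))*√(-15*(1 + 2*(-15/4))/4) = -20160*√390/4 = -5040*√390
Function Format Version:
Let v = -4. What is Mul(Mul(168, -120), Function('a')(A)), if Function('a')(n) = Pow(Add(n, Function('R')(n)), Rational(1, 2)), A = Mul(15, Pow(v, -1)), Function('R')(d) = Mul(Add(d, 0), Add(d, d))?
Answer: Mul(-5040, Pow(390, Rational(1, 2))) ≈ -99532.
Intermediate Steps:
Function('R')(d) = Mul(2, Pow(d, 2)) (Function('R')(d) = Mul(d, Mul(2, d)) = Mul(2, Pow(d, 2)))
A = Rational(-15, 4) (A = Mul(15, Pow(-4, -1)) = Mul(15, Rational(-1, 4)) = Rational(-15, 4) ≈ -3.7500)
Function('a')(n) = Pow(Add(n, Mul(2, Pow(n, 2))), Rational(1, 2))
Mul(Mul(168, -120), Function('a')(A)) = Mul(Mul(168, -120), Pow(Mul(Rational(-15, 4), Add(1, Mul(2, Rational(-15, 4)))), Rational(1, 2))) = Mul(-20160, Pow(Mul(Rational(-15, 4), Add(1, Rational(-15, 2))), Rational(1, 2))) = Mul(-20160, Pow(Mul(Rational(-15, 4), Rational(-13, 2)), Rational(1, 2))) = Mul(-20160, Pow(Rational(195, 8), Rational(1, 2))) = Mul(-20160, Mul(Rational(1, 4), Pow(390, Rational(1, 2)))) = Mul(-5040, Pow(390, Rational(1, 2)))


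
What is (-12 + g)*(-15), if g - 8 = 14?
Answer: -150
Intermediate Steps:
g = 22 (g = 8 + 14 = 22)
(-12 + g)*(-15) = (-12 + 22)*(-15) = 10*(-15) = -150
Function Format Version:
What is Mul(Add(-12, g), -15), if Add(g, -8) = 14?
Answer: -150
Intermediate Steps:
g = 22 (g = Add(8, 14) = 22)
Mul(Add(-12, g), -15) = Mul(Add(-12, 22), -15) = Mul(10, -15) = -150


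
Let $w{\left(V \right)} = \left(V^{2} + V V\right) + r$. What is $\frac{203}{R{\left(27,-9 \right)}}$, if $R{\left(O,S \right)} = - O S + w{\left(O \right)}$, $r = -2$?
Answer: $\frac{203}{1699} \approx 0.11948$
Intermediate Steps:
$w{\left(V \right)} = -2 + 2 V^{2}$ ($w{\left(V \right)} = \left(V^{2} + V V\right) - 2 = \left(V^{2} + V^{2}\right) - 2 = 2 V^{2} - 2 = -2 + 2 V^{2}$)
$R{\left(O,S \right)} = -2 + 2 O^{2} - O S$ ($R{\left(O,S \right)} = - O S + \left(-2 + 2 O^{2}\right) = -2 + 2 O^{2} - O S$)
$\frac{203}{R{\left(27,-9 \right)}} = \frac{203}{-2 + 2 \cdot 27^{2} - 27 \left(-9\right)} = \frac{203}{-2 + 2 \cdot 729 + 243} = \frac{203}{-2 + 1458 + 243} = \frac{203}{1699}$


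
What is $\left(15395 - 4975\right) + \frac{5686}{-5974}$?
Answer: $\frac{31121697}{2987} \approx 10419.0$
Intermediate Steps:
$\left(15395 - 4975\right) + \frac{5686}{-5974} = 10420 + 5686 \left(- \frac{1}{5974}\right) = 10420 - \frac{2843}{2987} = \frac{31121697}{2987}$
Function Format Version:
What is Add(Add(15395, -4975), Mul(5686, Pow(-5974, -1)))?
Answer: Rational(31121697, 2987) ≈ 10419.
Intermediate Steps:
Add(Add(15395, -4975), Mul(5686, Pow(-5974, -1))) = Add(10420, Mul(5686, Rational(-1, 5974))) = Add(10420, Rational(-2843, 2987)) = Rational(31121697, 2987)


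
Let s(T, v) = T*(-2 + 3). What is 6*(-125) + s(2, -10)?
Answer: -748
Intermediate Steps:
s(T, v) = T (s(T, v) = T*1 = T)
6*(-125) + s(2, -10) = 6*(-125) + 2 = -750 + 2 = -748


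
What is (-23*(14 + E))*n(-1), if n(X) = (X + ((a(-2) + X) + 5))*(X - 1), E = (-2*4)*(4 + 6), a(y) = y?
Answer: -3036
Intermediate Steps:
E = -80 (E = -8*10 = -80)
n(X) = (-1 + X)*(3 + 2*X) (n(X) = (X + ((-2 + X) + 5))*(X - 1) = (X + (3 + X))*(-1 + X) = (3 + 2*X)*(-1 + X) = (-1 + X)*(3 + 2*X))
(-23*(14 + E))*n(-1) = (-23*(14 - 80))*(-3 - 1 + 2*(-1)²) = (-23*(-66))*(-3 - 1 + 2*1) = 1518*(-3 - 1 + 2) = 1518*(-2) = -3036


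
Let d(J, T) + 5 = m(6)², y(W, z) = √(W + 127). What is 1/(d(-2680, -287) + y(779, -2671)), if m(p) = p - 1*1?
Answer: -10/253 + √906/506 ≈ 0.019960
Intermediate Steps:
y(W, z) = √(127 + W)
m(p) = -1 + p (m(p) = p - 1 = -1 + p)
d(J, T) = 20 (d(J, T) = -5 + (-1 + 6)² = -5 + 5² = -5 + 25 = 20)
1/(d(-2680, -287) + y(779, -2671)) = 1/(20 + √(127 + 779)) = 1/(20 + √906)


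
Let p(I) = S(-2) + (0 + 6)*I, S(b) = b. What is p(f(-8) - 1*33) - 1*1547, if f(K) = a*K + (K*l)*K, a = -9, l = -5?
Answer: -3235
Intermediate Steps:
f(K) = -9*K - 5*K**2 (f(K) = -9*K + (K*(-5))*K = -9*K + (-5*K)*K = -9*K - 5*K**2)
p(I) = -2 + 6*I (p(I) = -2 + (0 + 6)*I = -2 + 6*I)
p(f(-8) - 1*33) - 1*1547 = (-2 + 6*(-8*(-9 - 5*(-8)) - 1*33)) - 1*1547 = (-2 + 6*(-8*(-9 + 40) - 33)) - 1547 = (-2 + 6*(-8*31 - 33)) - 1547 = (-2 + 6*(-248 - 33)) - 1547 = (-2 + 6*(-281)) - 1547 = (-2 - 1686) - 1547 = -1688 - 1547 = -3235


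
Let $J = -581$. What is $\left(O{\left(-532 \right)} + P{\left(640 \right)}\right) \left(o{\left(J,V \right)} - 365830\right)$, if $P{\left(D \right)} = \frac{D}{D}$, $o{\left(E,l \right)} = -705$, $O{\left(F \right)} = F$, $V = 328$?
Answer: $194630085$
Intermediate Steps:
$P{\left(D \right)} = 1$
$\left(O{\left(-532 \right)} + P{\left(640 \right)}\right) \left(o{\left(J,V \right)} - 365830\right) = \left(-532 + 1\right) \left(-705 - 365830\right) = \left(-531\right) \left(-366535\right) = 194630085$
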